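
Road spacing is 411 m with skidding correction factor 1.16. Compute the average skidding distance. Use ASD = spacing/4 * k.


Formula: ASD = (spacing / 4) * correction
Uncorrected distance = spacing / 4 = 411 / 4 = 102.75 m
ASD = 102.75 * 1.16 = 119 m

119


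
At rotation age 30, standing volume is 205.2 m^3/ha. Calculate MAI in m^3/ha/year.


Formula: MAI = Total Volume / Stand Age
MAI = 205.2 m^3/ha / 30 years
MAI = 6.84 m^3/ha/year

6.84


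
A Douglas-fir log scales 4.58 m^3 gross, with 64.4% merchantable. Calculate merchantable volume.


Formula: MV = V_total * (merchantable_pct / 100)
Merchantable fraction = 64.4% / 100 = 0.644
MV = 4.58 m^3 * 0.644 = 2.95 m^3

2.95


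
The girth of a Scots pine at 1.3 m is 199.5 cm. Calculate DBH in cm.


Formula: DBH = C / pi
DBH = 199.5 / pi
pi = 3.14159...
DBH = 63.5 cm

63.5


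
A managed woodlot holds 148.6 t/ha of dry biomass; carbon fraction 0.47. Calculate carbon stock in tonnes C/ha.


Formula: Carbon Stock = Biomass * Carbon Fraction
C = 148.6 t/ha * 0.47
C = 69.8 t C/ha

69.8


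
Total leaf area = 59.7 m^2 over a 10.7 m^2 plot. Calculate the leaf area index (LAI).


Formula: LAI = total leaf area / ground area  (dimensionless)
LAI = 59.7 m^2 / 10.7 m^2
LAI = 5.58

5.58


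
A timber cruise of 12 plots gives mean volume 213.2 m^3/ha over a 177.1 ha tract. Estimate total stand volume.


Formula: Total Volume = Mean Volume per ha * Total Area
Total Volume = 213.2 m^3/ha * 177.1 ha
Total Volume = 37758 m^3

37758


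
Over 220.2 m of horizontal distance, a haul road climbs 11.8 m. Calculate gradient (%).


Formula: Gradient = rise / run * 100
Gradient = 11.8 / 220.2 * 100 = 5.4%

5.4


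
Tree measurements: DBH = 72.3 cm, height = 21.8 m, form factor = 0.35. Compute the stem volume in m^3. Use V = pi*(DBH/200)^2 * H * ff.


Formula: V = pi * (DBH/200)^2 * H * ff
Radius = DBH/200 = 72.3/200 = 0.3615 m
Radius^2 = 0.3615^2 = 0.13068225 m^2
V = pi * 0.13068225 * 21.8 * 0.35
V = 3.132 m^3

3.132


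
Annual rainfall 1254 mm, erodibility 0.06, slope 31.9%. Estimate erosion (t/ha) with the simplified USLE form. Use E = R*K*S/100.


Formula: E = R * K * S / 100  (simplified USLE)
R * K = 1254 * 0.06 = 75.24
E = 75.24 * 31.9 / 100 = 24.0 t/ha

24.0


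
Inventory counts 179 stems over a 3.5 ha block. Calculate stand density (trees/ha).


Formula: Stand Density = N_trees / Area_ha
Density = 179 trees / 3.5 ha
Density = 51 trees/ha

51


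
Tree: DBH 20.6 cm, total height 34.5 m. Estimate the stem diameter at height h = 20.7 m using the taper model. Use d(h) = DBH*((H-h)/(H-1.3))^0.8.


Taper: d(h) = DBH * ((H - h) / (H - 1.3))^0.8
Numerator = H - h = 34.5 - 20.7 = 13.8 m
Denominator = H - 1.3 = 34.5 - 1.3 = 33.2 m
Ratio = 13.8 / 33.2 = 0.41566
d = 20.6 * 0.41566^0.8 = 10.2 cm

10.2


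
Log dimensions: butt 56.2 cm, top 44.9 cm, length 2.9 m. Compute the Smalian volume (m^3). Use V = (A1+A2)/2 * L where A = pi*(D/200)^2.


Smalian: V = (A1 + A2)/2 * L,  A = pi*(D/200)^2
A1 = pi*(56.2/200)^2 = 0.248063 m^2
A2 = pi*(44.9/200)^2 = 0.158337 m^2
V = (0.248063+0.158337)/2*2.9 = 0.5893 m^3

0.5893


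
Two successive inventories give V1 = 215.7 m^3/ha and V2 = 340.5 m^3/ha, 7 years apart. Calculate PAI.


Formula: PAI = (V_T2 - V_T1) / (T2 - T1)
Volume increment = 340.5 - 215.7 = 124.8 m^3/ha
PAI = 124.8 / 7 = 17.83 m^3/ha/year

17.83


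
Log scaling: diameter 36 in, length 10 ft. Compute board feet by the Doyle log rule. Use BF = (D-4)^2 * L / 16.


Doyle: BF = (D - 4)^2 * L / 16
Adjusted diameter = 36 - 4 = 32 in
(D-4)^2 = 32^2 = 1024
BF = 1024 * 10 / 16 = 640 BF

640


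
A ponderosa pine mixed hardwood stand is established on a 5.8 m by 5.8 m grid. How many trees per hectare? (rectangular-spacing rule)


Formula: TPH = 10000 m^2/ha / (spacing_x * spacing_y)
Area per tree = 5.8 m * 5.8 m = 33.64 m^2
TPH = 10000 / 33.64 = 297 trees/ha

297


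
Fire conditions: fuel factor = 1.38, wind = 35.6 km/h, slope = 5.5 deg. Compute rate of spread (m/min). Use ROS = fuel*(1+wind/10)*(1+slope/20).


Formula: ROS = fuel * (1 + wind/10) * (1 + slope/20)
Wind factor = 1 + 35.6/10 = 4.56
Slope factor = 1 + 5.5/20 = 1.275
ROS = 1.38 * 4.56 * 1.275 = 8.02 m/min

8.02


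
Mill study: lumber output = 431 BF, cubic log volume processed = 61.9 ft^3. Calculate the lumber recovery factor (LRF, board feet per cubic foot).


Formula: LRF = Lumber Output (BF) / Log Input (ft^3)
LRF = 431 BF / 61.9 ft^3
LRF = 6.96 BF/ft^3

6.96


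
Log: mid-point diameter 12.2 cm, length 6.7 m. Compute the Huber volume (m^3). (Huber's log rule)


Huber: V = Am * L,  Am = pi*(Dm/200)^2
Am = pi*(12.2/200)^2 = 0.01169 m^2
V = 0.01169*6.7 = 0.0783 m^3

0.0783


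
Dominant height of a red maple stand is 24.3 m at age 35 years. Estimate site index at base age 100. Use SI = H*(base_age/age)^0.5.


Formula: SI = H_dom * (base_age / age)^0.5
Age ratio = 100 / 35 = 2.85714
sqrt(age_ratio) = 1.69031
SI = 24.3 * 1.69031 = 41.1 m

41.1


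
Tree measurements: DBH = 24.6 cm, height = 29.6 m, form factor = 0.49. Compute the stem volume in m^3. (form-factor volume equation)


Formula: V = pi * (DBH/200)^2 * H * ff
Radius = DBH/200 = 24.6/200 = 0.123 m
Radius^2 = 0.123^2 = 0.015129 m^2
V = pi * 0.015129 * 29.6 * 0.49
V = 0.689 m^3

0.689


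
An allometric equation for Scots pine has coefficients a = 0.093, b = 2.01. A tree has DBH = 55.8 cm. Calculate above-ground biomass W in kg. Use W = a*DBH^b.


Formula: W = a * DBH^b  (allometric power law)
DBH^b = 55.8^2.01 = 3241.4158
W = 0.093 * 3241.4158 = 301.5 kg

301.5


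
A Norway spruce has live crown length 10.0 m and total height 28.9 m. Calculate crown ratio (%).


Formula: Crown Ratio = (Crown Length / Total Height) * 100
CR = (10.0 m / 28.9 m) * 100
CR = 0.346 * 100 = 34.6%

34.6


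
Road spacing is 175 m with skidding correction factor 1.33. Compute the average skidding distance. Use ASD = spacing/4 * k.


Formula: ASD = (spacing / 4) * correction
Uncorrected distance = spacing / 4 = 175 / 4 = 43.75 m
ASD = 43.75 * 1.33 = 58 m

58


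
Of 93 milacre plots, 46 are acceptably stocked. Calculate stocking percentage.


Formula: Stocking % = stocked plots / total plots * 100
Stocking = 46 / 93 * 100
Stocking = 0.4946 * 100 = 49.5%

49.5


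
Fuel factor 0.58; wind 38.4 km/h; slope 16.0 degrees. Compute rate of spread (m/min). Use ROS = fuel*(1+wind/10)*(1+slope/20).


Formula: ROS = fuel * (1 + wind/10) * (1 + slope/20)
Wind factor = 1 + 38.4/10 = 4.84
Slope factor = 1 + 16.0/20 = 1.8
ROS = 0.58 * 4.84 * 1.8 = 5.05 m/min

5.05


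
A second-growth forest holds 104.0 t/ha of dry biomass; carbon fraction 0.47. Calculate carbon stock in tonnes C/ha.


Formula: Carbon Stock = Biomass * Carbon Fraction
C = 104.0 t/ha * 0.47
C = 48.9 t C/ha

48.9


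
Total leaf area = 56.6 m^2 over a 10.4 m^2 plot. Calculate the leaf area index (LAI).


Formula: LAI = total leaf area / ground area  (dimensionless)
LAI = 56.6 m^2 / 10.4 m^2
LAI = 5.44

5.44


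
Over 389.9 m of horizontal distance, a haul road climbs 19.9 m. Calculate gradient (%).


Formula: Gradient = rise / run * 100
Gradient = 19.9 / 389.9 * 100 = 5.1%

5.1


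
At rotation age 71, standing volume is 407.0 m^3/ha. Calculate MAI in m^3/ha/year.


Formula: MAI = Total Volume / Stand Age
MAI = 407.0 m^3/ha / 71 years
MAI = 5.73 m^3/ha/year

5.73


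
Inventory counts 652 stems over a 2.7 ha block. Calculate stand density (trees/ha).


Formula: Stand Density = N_trees / Area_ha
Density = 652 trees / 2.7 ha
Density = 241 trees/ha

241


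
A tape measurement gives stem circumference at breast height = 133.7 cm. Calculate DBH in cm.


Formula: DBH = C / pi
DBH = 133.7 / pi
pi = 3.14159...
DBH = 42.6 cm

42.6


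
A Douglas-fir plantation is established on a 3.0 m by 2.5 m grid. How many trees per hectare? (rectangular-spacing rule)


Formula: TPH = 10000 m^2/ha / (spacing_x * spacing_y)
Area per tree = 3.0 m * 2.5 m = 7.5 m^2
TPH = 10000 / 7.5 = 1333 trees/ha

1333


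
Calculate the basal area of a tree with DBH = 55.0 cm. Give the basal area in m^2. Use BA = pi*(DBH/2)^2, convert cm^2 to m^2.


Formula: BA = pi * (DBH/2)^2 / 10000  (cm^2 to m^2)
Radius = DBH/2 = 55.0/2 = 27.5 cm
BA = pi * 27.5^2 / 10000
   = 2375.8294 cm^2 / 10000
   = 0.2376 m^2

0.2376


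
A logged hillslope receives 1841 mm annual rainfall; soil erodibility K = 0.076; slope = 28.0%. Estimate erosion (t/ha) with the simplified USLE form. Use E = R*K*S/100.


Formula: E = R * K * S / 100  (simplified USLE)
R * K = 1841 * 0.076 = 139.916
E = 139.916 * 28.0 / 100 = 39.18 t/ha

39.18


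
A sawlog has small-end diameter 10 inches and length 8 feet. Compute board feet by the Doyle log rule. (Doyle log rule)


Doyle: BF = (D - 4)^2 * L / 16
Adjusted diameter = 10 - 4 = 6 in
(D-4)^2 = 6^2 = 36
BF = 36 * 8 / 16 = 18 BF

18


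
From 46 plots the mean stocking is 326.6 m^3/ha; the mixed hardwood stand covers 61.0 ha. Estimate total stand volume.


Formula: Total Volume = Mean Volume per ha * Total Area
Total Volume = 326.6 m^3/ha * 61.0 ha
Total Volume = 19923 m^3

19923


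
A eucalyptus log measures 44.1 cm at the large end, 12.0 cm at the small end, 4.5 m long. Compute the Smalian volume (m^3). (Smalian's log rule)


Smalian: V = (A1 + A2)/2 * L,  A = pi*(D/200)^2
A1 = pi*(44.1/200)^2 = 0.152745 m^2
A2 = pi*(12.0/200)^2 = 0.01131 m^2
V = (0.152745+0.01131)/2*4.5 = 0.3691 m^3

0.3691


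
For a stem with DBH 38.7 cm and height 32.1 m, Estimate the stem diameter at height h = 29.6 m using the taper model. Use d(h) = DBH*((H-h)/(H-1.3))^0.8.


Taper: d(h) = DBH * ((H - h) / (H - 1.3))^0.8
Numerator = H - h = 32.1 - 29.6 = 2.5 m
Denominator = H - 1.3 = 32.1 - 1.3 = 30.8 m
Ratio = 2.5 / 30.8 = 0.08117
d = 38.7 * 0.08117^0.8 = 5.2 cm

5.2


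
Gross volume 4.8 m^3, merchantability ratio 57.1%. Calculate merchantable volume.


Formula: MV = V_total * (merchantable_pct / 100)
Merchantable fraction = 57.1% / 100 = 0.571
MV = 4.8 m^3 * 0.571 = 2.741 m^3

2.741


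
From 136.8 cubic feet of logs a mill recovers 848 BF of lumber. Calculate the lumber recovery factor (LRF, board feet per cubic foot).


Formula: LRF = Lumber Output (BF) / Log Input (ft^3)
LRF = 848 BF / 136.8 ft^3
LRF = 6.2 BF/ft^3

6.2


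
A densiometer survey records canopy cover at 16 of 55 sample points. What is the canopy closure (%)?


Formula: Canopy closure = covered points / total points * 100
Closure = 16 / 55 * 100
Closure = 0.2909 * 100 = 29.1%

29.1


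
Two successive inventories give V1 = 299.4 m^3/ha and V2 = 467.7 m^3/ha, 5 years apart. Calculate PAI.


Formula: PAI = (V_T2 - V_T1) / (T2 - T1)
Volume increment = 467.7 - 299.4 = 168.3 m^3/ha
PAI = 168.3 / 5 = 33.66 m^3/ha/year

33.66


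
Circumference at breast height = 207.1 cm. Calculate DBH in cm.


Formula: DBH = C / pi
DBH = 207.1 / pi
pi = 3.14159...
DBH = 65.9 cm

65.9


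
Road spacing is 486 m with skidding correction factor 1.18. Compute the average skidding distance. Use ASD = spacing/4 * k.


Formula: ASD = (spacing / 4) * correction
Uncorrected distance = spacing / 4 = 486 / 4 = 121.5 m
ASD = 121.5 * 1.18 = 143 m

143


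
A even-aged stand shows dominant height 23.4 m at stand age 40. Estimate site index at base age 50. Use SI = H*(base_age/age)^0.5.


Formula: SI = H_dom * (base_age / age)^0.5
Age ratio = 50 / 40 = 1.25
sqrt(age_ratio) = 1.11803
SI = 23.4 * 1.11803 = 26.2 m

26.2


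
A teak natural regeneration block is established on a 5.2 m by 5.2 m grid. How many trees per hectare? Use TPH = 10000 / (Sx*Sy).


Formula: TPH = 10000 m^2/ha / (spacing_x * spacing_y)
Area per tree = 5.2 m * 5.2 m = 27.04 m^2
TPH = 10000 / 27.04 = 370 trees/ha

370


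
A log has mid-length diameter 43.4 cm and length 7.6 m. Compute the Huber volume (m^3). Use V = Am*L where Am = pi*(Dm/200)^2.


Huber: V = Am * L,  Am = pi*(Dm/200)^2
Am = pi*(43.4/200)^2 = 0.147934 m^2
V = 0.147934*7.6 = 1.1243 m^3

1.1243


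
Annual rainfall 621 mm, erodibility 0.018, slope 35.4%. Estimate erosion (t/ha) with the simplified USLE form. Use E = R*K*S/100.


Formula: E = R * K * S / 100  (simplified USLE)
R * K = 621 * 0.018 = 11.178
E = 11.178 * 35.4 / 100 = 3.96 t/ha

3.96


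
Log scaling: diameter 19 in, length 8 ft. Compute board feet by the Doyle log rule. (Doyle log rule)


Doyle: BF = (D - 4)^2 * L / 16
Adjusted diameter = 19 - 4 = 15 in
(D-4)^2 = 15^2 = 225
BF = 225 * 8 / 16 = 113 BF

113


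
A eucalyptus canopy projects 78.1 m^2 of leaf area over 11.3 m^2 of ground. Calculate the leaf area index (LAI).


Formula: LAI = total leaf area / ground area  (dimensionless)
LAI = 78.1 m^2 / 11.3 m^2
LAI = 6.91

6.91


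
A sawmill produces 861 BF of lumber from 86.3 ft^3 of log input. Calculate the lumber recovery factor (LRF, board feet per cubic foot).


Formula: LRF = Lumber Output (BF) / Log Input (ft^3)
LRF = 861 BF / 86.3 ft^3
LRF = 9.98 BF/ft^3

9.98


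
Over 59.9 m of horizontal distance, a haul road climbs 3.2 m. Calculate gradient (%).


Formula: Gradient = rise / run * 100
Gradient = 3.2 / 59.9 * 100 = 5.3%

5.3


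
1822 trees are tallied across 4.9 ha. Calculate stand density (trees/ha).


Formula: Stand Density = N_trees / Area_ha
Density = 1822 trees / 4.9 ha
Density = 372 trees/ha

372


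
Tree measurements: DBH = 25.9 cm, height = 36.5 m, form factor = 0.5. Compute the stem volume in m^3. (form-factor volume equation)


Formula: V = pi * (DBH/200)^2 * H * ff
Radius = DBH/200 = 25.9/200 = 0.1295 m
Radius^2 = 0.1295^2 = 0.01677025 m^2
V = pi * 0.01677025 * 36.5 * 0.5
V = 0.962 m^3

0.962


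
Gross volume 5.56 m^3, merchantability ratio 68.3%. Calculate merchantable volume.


Formula: MV = V_total * (merchantable_pct / 100)
Merchantable fraction = 68.3% / 100 = 0.683
MV = 5.56 m^3 * 0.683 = 3.797 m^3

3.797


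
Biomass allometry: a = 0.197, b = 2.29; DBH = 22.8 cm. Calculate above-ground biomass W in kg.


Formula: W = a * DBH^b  (allometric power law)
DBH^b = 22.8^2.29 = 1287.2734
W = 0.197 * 1287.2734 = 253.6 kg

253.6


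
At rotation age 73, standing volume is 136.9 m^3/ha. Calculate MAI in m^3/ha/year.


Formula: MAI = Total Volume / Stand Age
MAI = 136.9 m^3/ha / 73 years
MAI = 1.88 m^3/ha/year

1.88


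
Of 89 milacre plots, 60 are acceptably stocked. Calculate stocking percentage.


Formula: Stocking % = stocked plots / total plots * 100
Stocking = 60 / 89 * 100
Stocking = 0.6742 * 100 = 67.4%

67.4


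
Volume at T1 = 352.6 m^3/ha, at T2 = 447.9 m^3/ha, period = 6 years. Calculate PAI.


Formula: PAI = (V_T2 - V_T1) / (T2 - T1)
Volume increment = 447.9 - 352.6 = 95.3 m^3/ha
PAI = 95.3 / 6 = 15.88 m^3/ha/year

15.88


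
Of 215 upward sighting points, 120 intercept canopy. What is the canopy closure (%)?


Formula: Canopy closure = covered points / total points * 100
Closure = 120 / 215 * 100
Closure = 0.5581 * 100 = 55.8%

55.8


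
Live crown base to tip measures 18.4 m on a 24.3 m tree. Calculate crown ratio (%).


Formula: Crown Ratio = (Crown Length / Total Height) * 100
CR = (18.4 m / 24.3 m) * 100
CR = 0.7572 * 100 = 75.7%

75.7


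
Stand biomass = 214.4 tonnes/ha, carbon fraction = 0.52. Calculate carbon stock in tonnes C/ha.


Formula: Carbon Stock = Biomass * Carbon Fraction
C = 214.4 t/ha * 0.52
C = 111.5 t C/ha

111.5


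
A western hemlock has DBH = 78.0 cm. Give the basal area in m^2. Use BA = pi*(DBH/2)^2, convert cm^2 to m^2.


Formula: BA = pi * (DBH/2)^2 / 10000  (cm^2 to m^2)
Radius = DBH/2 = 78.0/2 = 39.0 cm
BA = pi * 39.0^2 / 10000
   = 4778.3624 cm^2 / 10000
   = 0.4778 m^2

0.4778


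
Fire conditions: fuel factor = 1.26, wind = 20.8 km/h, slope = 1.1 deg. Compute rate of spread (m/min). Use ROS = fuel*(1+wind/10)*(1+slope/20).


Formula: ROS = fuel * (1 + wind/10) * (1 + slope/20)
Wind factor = 1 + 20.8/10 = 3.08
Slope factor = 1 + 1.1/20 = 1.055
ROS = 1.26 * 3.08 * 1.055 = 4.09 m/min

4.09


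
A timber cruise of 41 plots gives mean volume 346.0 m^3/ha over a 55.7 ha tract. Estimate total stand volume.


Formula: Total Volume = Mean Volume per ha * Total Area
Total Volume = 346.0 m^3/ha * 55.7 ha
Total Volume = 19272 m^3

19272


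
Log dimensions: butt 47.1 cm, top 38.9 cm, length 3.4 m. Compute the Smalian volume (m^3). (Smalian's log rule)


Smalian: V = (A1 + A2)/2 * L,  A = pi*(D/200)^2
A1 = pi*(47.1/200)^2 = 0.174234 m^2
A2 = pi*(38.9/200)^2 = 0.118847 m^2
V = (0.174234+0.118847)/2*3.4 = 0.4982 m^3

0.4982


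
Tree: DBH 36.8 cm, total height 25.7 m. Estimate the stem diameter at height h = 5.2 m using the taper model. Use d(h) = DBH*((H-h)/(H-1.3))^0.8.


Taper: d(h) = DBH * ((H - h) / (H - 1.3))^0.8
Numerator = H - h = 25.7 - 5.2 = 20.5 m
Denominator = H - 1.3 = 25.7 - 1.3 = 24.4 m
Ratio = 20.5 / 24.4 = 0.84016
d = 36.8 * 0.84016^0.8 = 32.0 cm

32.0


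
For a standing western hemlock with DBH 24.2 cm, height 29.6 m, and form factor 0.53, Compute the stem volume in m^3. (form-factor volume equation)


Formula: V = pi * (DBH/200)^2 * H * ff
Radius = DBH/200 = 24.2/200 = 0.121 m
Radius^2 = 0.121^2 = 0.014641 m^2
V = pi * 0.014641 * 29.6 * 0.53
V = 0.722 m^3

0.722


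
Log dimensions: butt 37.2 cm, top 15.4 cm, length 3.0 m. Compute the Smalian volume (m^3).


Smalian: V = (A1 + A2)/2 * L,  A = pi*(D/200)^2
A1 = pi*(37.2/200)^2 = 0.108687 m^2
A2 = pi*(15.4/200)^2 = 0.018627 m^2
V = (0.108687+0.018627)/2*3.0 = 0.191 m^3

0.191


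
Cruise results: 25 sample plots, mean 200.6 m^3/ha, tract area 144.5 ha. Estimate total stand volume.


Formula: Total Volume = Mean Volume per ha * Total Area
Total Volume = 200.6 m^3/ha * 144.5 ha
Total Volume = 28987 m^3

28987


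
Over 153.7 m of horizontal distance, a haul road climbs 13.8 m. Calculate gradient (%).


Formula: Gradient = rise / run * 100
Gradient = 13.8 / 153.7 * 100 = 9.0%

9.0


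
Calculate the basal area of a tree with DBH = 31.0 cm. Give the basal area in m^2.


Formula: BA = pi * (DBH/2)^2 / 10000  (cm^2 to m^2)
Radius = DBH/2 = 31.0/2 = 15.5 cm
BA = pi * 15.5^2 / 10000
   = 754.7676 cm^2 / 10000
   = 0.0755 m^2

0.0755


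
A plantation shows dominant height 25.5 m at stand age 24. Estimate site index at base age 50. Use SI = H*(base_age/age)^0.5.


Formula: SI = H_dom * (base_age / age)^0.5
Age ratio = 50 / 24 = 2.08333
sqrt(age_ratio) = 1.44338
SI = 25.5 * 1.44338 = 36.8 m

36.8


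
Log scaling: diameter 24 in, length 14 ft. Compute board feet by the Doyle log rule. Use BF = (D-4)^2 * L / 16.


Doyle: BF = (D - 4)^2 * L / 16
Adjusted diameter = 24 - 4 = 20 in
(D-4)^2 = 20^2 = 400
BF = 400 * 14 / 16 = 350 BF

350


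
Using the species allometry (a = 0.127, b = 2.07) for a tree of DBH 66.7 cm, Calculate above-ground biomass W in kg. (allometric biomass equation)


Formula: W = a * DBH^b  (allometric power law)
DBH^b = 66.7^2.07 = 5969.5346
W = 0.127 * 5969.5346 = 758.1 kg

758.1


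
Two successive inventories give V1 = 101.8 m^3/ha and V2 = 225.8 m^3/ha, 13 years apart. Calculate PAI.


Formula: PAI = (V_T2 - V_T1) / (T2 - T1)
Volume increment = 225.8 - 101.8 = 124.0 m^3/ha
PAI = 124.0 / 13 = 9.54 m^3/ha/year

9.54


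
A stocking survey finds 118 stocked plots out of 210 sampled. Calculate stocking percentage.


Formula: Stocking % = stocked plots / total plots * 100
Stocking = 118 / 210 * 100
Stocking = 0.5619 * 100 = 56.2%

56.2


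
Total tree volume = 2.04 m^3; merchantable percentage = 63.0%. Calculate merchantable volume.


Formula: MV = V_total * (merchantable_pct / 100)
Merchantable fraction = 63.0% / 100 = 0.63
MV = 2.04 m^3 * 0.63 = 1.285 m^3

1.285


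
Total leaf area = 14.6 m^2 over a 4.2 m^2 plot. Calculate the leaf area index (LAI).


Formula: LAI = total leaf area / ground area  (dimensionless)
LAI = 14.6 m^2 / 4.2 m^2
LAI = 3.48

3.48


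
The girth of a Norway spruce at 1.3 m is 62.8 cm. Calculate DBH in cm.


Formula: DBH = C / pi
DBH = 62.8 / pi
pi = 3.14159...
DBH = 20.0 cm

20.0


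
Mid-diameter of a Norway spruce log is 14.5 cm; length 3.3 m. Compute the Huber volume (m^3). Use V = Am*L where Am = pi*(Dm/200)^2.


Huber: V = Am * L,  Am = pi*(Dm/200)^2
Am = pi*(14.5/200)^2 = 0.016513 m^2
V = 0.016513*3.3 = 0.0545 m^3

0.0545


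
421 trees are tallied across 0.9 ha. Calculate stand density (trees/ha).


Formula: Stand Density = N_trees / Area_ha
Density = 421 trees / 0.9 ha
Density = 468 trees/ha

468


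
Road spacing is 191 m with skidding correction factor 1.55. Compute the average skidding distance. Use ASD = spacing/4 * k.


Formula: ASD = (spacing / 4) * correction
Uncorrected distance = spacing / 4 = 191 / 4 = 47.75 m
ASD = 47.75 * 1.55 = 74 m

74


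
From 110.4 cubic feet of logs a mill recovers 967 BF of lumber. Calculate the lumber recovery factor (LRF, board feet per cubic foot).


Formula: LRF = Lumber Output (BF) / Log Input (ft^3)
LRF = 967 BF / 110.4 ft^3
LRF = 8.76 BF/ft^3

8.76


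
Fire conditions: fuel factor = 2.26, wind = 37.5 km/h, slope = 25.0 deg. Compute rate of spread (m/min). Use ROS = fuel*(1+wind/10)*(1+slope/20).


Formula: ROS = fuel * (1 + wind/10) * (1 + slope/20)
Wind factor = 1 + 37.5/10 = 4.75
Slope factor = 1 + 25.0/20 = 2.25
ROS = 2.26 * 4.75 * 2.25 = 24.15 m/min

24.15


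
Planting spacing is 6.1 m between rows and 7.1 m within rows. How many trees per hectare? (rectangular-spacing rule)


Formula: TPH = 10000 m^2/ha / (spacing_x * spacing_y)
Area per tree = 6.1 m * 7.1 m = 43.31 m^2
TPH = 10000 / 43.31 = 231 trees/ha

231


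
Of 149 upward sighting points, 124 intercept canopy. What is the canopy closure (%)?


Formula: Canopy closure = covered points / total points * 100
Closure = 124 / 149 * 100
Closure = 0.8322 * 100 = 83.2%

83.2


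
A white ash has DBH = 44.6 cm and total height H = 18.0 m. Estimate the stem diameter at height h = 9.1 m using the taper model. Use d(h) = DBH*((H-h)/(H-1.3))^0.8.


Taper: d(h) = DBH * ((H - h) / (H - 1.3))^0.8
Numerator = H - h = 18.0 - 9.1 = 8.9 m
Denominator = H - 1.3 = 18.0 - 1.3 = 16.7 m
Ratio = 8.9 / 16.7 = 0.53293
d = 44.6 * 0.53293^0.8 = 27.0 cm

27.0


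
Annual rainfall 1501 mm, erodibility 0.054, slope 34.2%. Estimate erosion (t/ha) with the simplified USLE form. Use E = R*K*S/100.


Formula: E = R * K * S / 100  (simplified USLE)
R * K = 1501 * 0.054 = 81.054
E = 81.054 * 34.2 / 100 = 27.72 t/ha

27.72


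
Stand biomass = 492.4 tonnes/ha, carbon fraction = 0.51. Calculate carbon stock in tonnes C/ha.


Formula: Carbon Stock = Biomass * Carbon Fraction
C = 492.4 t/ha * 0.51
C = 251.1 t C/ha

251.1


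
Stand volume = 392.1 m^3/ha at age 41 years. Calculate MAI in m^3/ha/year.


Formula: MAI = Total Volume / Stand Age
MAI = 392.1 m^3/ha / 41 years
MAI = 9.56 m^3/ha/year

9.56


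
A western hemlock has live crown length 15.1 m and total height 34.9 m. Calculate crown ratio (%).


Formula: Crown Ratio = (Crown Length / Total Height) * 100
CR = (15.1 m / 34.9 m) * 100
CR = 0.4327 * 100 = 43.3%

43.3


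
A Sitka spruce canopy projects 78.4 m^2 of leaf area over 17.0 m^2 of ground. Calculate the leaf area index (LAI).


Formula: LAI = total leaf area / ground area  (dimensionless)
LAI = 78.4 m^2 / 17.0 m^2
LAI = 4.61

4.61


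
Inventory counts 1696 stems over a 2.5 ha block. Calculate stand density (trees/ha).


Formula: Stand Density = N_trees / Area_ha
Density = 1696 trees / 2.5 ha
Density = 678 trees/ha

678


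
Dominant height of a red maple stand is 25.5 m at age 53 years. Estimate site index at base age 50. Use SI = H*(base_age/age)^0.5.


Formula: SI = H_dom * (base_age / age)^0.5
Age ratio = 50 / 53 = 0.9434
sqrt(age_ratio) = 0.97129
SI = 25.5 * 0.97129 = 24.8 m

24.8


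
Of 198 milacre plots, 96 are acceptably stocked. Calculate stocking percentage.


Formula: Stocking % = stocked plots / total plots * 100
Stocking = 96 / 198 * 100
Stocking = 0.4848 * 100 = 48.5%

48.5


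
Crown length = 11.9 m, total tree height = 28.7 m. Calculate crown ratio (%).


Formula: Crown Ratio = (Crown Length / Total Height) * 100
CR = (11.9 m / 28.7 m) * 100
CR = 0.4146 * 100 = 41.5%

41.5


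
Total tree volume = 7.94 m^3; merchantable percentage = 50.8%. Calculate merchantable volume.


Formula: MV = V_total * (merchantable_pct / 100)
Merchantable fraction = 50.8% / 100 = 0.508
MV = 7.94 m^3 * 0.508 = 4.034 m^3

4.034


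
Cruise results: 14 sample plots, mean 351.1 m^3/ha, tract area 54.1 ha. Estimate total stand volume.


Formula: Total Volume = Mean Volume per ha * Total Area
Total Volume = 351.1 m^3/ha * 54.1 ha
Total Volume = 18995 m^3

18995


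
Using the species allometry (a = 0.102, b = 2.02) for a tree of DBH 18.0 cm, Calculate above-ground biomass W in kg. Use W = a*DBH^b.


Formula: W = a * DBH^b  (allometric power law)
DBH^b = 18.0^2.02 = 343.2815
W = 0.102 * 343.2815 = 35.0 kg

35.0


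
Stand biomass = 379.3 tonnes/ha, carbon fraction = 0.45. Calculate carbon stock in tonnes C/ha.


Formula: Carbon Stock = Biomass * Carbon Fraction
C = 379.3 t/ha * 0.45
C = 170.7 t C/ha

170.7


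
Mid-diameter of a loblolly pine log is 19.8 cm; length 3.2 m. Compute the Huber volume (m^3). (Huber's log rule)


Huber: V = Am * L,  Am = pi*(Dm/200)^2
Am = pi*(19.8/200)^2 = 0.030791 m^2
V = 0.030791*3.2 = 0.0985 m^3

0.0985


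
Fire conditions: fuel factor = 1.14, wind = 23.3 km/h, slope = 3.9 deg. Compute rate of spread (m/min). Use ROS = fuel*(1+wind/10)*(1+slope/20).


Formula: ROS = fuel * (1 + wind/10) * (1 + slope/20)
Wind factor = 1 + 23.3/10 = 3.33
Slope factor = 1 + 3.9/20 = 1.195
ROS = 1.14 * 3.33 * 1.195 = 4.54 m/min

4.54


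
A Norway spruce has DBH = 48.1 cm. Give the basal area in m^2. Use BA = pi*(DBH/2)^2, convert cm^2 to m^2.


Formula: BA = pi * (DBH/2)^2 / 10000  (cm^2 to m^2)
Radius = DBH/2 = 48.1/2 = 24.05 cm
BA = pi * 24.05^2 / 10000
   = 1817.105 cm^2 / 10000
   = 0.1817 m^2

0.1817


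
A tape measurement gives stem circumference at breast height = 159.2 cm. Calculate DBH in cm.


Formula: DBH = C / pi
DBH = 159.2 / pi
pi = 3.14159...
DBH = 50.7 cm

50.7


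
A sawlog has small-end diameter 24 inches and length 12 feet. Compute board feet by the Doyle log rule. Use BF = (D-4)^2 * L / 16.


Doyle: BF = (D - 4)^2 * L / 16
Adjusted diameter = 24 - 4 = 20 in
(D-4)^2 = 20^2 = 400
BF = 400 * 12 / 16 = 300 BF

300


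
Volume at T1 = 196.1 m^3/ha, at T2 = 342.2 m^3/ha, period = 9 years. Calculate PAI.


Formula: PAI = (V_T2 - V_T1) / (T2 - T1)
Volume increment = 342.2 - 196.1 = 146.1 m^3/ha
PAI = 146.1 / 9 = 16.23 m^3/ha/year

16.23


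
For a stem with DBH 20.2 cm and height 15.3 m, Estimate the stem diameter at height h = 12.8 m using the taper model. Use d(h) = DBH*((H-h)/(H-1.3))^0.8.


Taper: d(h) = DBH * ((H - h) / (H - 1.3))^0.8
Numerator = H - h = 15.3 - 12.8 = 2.5 m
Denominator = H - 1.3 = 15.3 - 1.3 = 14.0 m
Ratio = 2.5 / 14.0 = 0.17857
d = 20.2 * 0.17857^0.8 = 5.1 cm

5.1


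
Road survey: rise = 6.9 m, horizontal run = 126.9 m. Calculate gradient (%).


Formula: Gradient = rise / run * 100
Gradient = 6.9 / 126.9 * 100 = 5.4%

5.4


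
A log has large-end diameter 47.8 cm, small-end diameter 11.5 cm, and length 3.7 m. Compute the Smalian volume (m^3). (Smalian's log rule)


Smalian: V = (A1 + A2)/2 * L,  A = pi*(D/200)^2
A1 = pi*(47.8/200)^2 = 0.179451 m^2
A2 = pi*(11.5/200)^2 = 0.010387 m^2
V = (0.179451+0.010387)/2*3.7 = 0.3512 m^3

0.3512


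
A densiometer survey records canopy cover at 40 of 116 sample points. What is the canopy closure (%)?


Formula: Canopy closure = covered points / total points * 100
Closure = 40 / 116 * 100
Closure = 0.3448 * 100 = 34.5%

34.5


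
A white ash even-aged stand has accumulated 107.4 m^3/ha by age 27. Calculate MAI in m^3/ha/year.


Formula: MAI = Total Volume / Stand Age
MAI = 107.4 m^3/ha / 27 years
MAI = 3.98 m^3/ha/year

3.98


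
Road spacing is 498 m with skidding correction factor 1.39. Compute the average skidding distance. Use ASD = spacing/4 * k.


Formula: ASD = (spacing / 4) * correction
Uncorrected distance = spacing / 4 = 498 / 4 = 124.5 m
ASD = 124.5 * 1.39 = 173 m

173


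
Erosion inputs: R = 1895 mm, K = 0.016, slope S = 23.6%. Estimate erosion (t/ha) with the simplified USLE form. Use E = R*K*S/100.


Formula: E = R * K * S / 100  (simplified USLE)
R * K = 1895 * 0.016 = 30.32
E = 30.32 * 23.6 / 100 = 7.16 t/ha

7.16


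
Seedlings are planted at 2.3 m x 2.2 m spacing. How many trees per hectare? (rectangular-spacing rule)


Formula: TPH = 10000 m^2/ha / (spacing_x * spacing_y)
Area per tree = 2.3 m * 2.2 m = 5.06 m^2
TPH = 10000 / 5.06 = 1976 trees/ha

1976


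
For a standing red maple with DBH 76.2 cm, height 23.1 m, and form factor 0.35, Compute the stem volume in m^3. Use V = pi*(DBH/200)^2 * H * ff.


Formula: V = pi * (DBH/200)^2 * H * ff
Radius = DBH/200 = 76.2/200 = 0.381 m
Radius^2 = 0.381^2 = 0.145161 m^2
V = pi * 0.145161 * 23.1 * 0.35
V = 3.687 m^3

3.687


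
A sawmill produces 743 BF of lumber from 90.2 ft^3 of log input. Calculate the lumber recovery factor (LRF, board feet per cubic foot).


Formula: LRF = Lumber Output (BF) / Log Input (ft^3)
LRF = 743 BF / 90.2 ft^3
LRF = 8.24 BF/ft^3

8.24


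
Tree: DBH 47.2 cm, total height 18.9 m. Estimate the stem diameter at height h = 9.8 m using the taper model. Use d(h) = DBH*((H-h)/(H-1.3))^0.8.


Taper: d(h) = DBH * ((H - h) / (H - 1.3))^0.8
Numerator = H - h = 18.9 - 9.8 = 9.1 m
Denominator = H - 1.3 = 18.9 - 1.3 = 17.6 m
Ratio = 9.1 / 17.6 = 0.51705
d = 47.2 * 0.51705^0.8 = 27.8 cm

27.8


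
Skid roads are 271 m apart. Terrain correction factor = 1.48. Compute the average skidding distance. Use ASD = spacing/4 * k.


Formula: ASD = (spacing / 4) * correction
Uncorrected distance = spacing / 4 = 271 / 4 = 67.75 m
ASD = 67.75 * 1.48 = 100 m

100


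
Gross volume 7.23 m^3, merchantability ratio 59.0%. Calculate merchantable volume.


Formula: MV = V_total * (merchantable_pct / 100)
Merchantable fraction = 59.0% / 100 = 0.59
MV = 7.23 m^3 * 0.59 = 4.266 m^3

4.266


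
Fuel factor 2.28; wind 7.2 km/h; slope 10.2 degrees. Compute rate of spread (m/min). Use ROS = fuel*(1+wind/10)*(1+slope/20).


Formula: ROS = fuel * (1 + wind/10) * (1 + slope/20)
Wind factor = 1 + 7.2/10 = 1.72
Slope factor = 1 + 10.2/20 = 1.51
ROS = 2.28 * 1.72 * 1.51 = 5.92 m/min

5.92


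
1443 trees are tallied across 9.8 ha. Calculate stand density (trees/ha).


Formula: Stand Density = N_trees / Area_ha
Density = 1443 trees / 9.8 ha
Density = 147 trees/ha

147


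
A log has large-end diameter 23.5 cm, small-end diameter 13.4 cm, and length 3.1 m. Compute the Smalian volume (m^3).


Smalian: V = (A1 + A2)/2 * L,  A = pi*(D/200)^2
A1 = pi*(23.5/200)^2 = 0.043374 m^2
A2 = pi*(13.4/200)^2 = 0.014103 m^2
V = (0.043374+0.014103)/2*3.1 = 0.0891 m^3

0.0891


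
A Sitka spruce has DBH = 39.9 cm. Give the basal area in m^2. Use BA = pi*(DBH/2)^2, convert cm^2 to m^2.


Formula: BA = pi * (DBH/2)^2 / 10000  (cm^2 to m^2)
Radius = DBH/2 = 39.9/2 = 19.95 cm
BA = pi * 19.95^2 / 10000
   = 1250.3617 cm^2 / 10000
   = 0.125 m^2

0.125


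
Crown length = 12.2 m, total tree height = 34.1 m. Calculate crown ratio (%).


Formula: Crown Ratio = (Crown Length / Total Height) * 100
CR = (12.2 m / 34.1 m) * 100
CR = 0.3578 * 100 = 35.8%

35.8


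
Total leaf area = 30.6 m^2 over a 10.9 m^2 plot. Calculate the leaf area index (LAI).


Formula: LAI = total leaf area / ground area  (dimensionless)
LAI = 30.6 m^2 / 10.9 m^2
LAI = 2.81

2.81


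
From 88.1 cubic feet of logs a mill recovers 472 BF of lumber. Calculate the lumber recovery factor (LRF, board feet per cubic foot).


Formula: LRF = Lumber Output (BF) / Log Input (ft^3)
LRF = 472 BF / 88.1 ft^3
LRF = 5.36 BF/ft^3

5.36


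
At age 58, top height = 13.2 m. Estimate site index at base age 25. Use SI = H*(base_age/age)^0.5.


Formula: SI = H_dom * (base_age / age)^0.5
Age ratio = 25 / 58 = 0.43103
sqrt(age_ratio) = 0.65653
SI = 13.2 * 0.65653 = 8.7 m

8.7


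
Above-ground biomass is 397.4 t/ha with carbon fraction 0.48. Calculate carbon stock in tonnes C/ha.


Formula: Carbon Stock = Biomass * Carbon Fraction
C = 397.4 t/ha * 0.48
C = 190.8 t C/ha

190.8


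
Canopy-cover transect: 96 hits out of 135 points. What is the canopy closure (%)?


Formula: Canopy closure = covered points / total points * 100
Closure = 96 / 135 * 100
Closure = 0.7111 * 100 = 71.1%

71.1


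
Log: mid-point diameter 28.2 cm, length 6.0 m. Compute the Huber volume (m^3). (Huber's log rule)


Huber: V = Am * L,  Am = pi*(Dm/200)^2
Am = pi*(28.2/200)^2 = 0.062458 m^2
V = 0.062458*6.0 = 0.3747 m^3

0.3747


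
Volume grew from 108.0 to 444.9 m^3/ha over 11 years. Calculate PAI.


Formula: PAI = (V_T2 - V_T1) / (T2 - T1)
Volume increment = 444.9 - 108.0 = 336.9 m^3/ha
PAI = 336.9 / 11 = 30.63 m^3/ha/year

30.63


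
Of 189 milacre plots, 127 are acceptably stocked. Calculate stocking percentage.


Formula: Stocking % = stocked plots / total plots * 100
Stocking = 127 / 189 * 100
Stocking = 0.672 * 100 = 67.2%

67.2


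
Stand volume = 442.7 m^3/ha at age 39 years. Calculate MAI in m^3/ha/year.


Formula: MAI = Total Volume / Stand Age
MAI = 442.7 m^3/ha / 39 years
MAI = 11.35 m^3/ha/year

11.35


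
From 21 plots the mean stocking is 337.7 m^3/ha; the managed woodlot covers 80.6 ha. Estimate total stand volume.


Formula: Total Volume = Mean Volume per ha * Total Area
Total Volume = 337.7 m^3/ha * 80.6 ha
Total Volume = 27219 m^3

27219


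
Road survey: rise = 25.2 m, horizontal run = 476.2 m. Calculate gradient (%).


Formula: Gradient = rise / run * 100
Gradient = 25.2 / 476.2 * 100 = 5.3%

5.3


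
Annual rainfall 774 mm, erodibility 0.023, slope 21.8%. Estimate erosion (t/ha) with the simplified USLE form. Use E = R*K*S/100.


Formula: E = R * K * S / 100  (simplified USLE)
R * K = 774 * 0.023 = 17.802
E = 17.802 * 21.8 / 100 = 3.88 t/ha

3.88


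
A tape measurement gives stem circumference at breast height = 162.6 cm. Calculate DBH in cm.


Formula: DBH = C / pi
DBH = 162.6 / pi
pi = 3.14159...
DBH = 51.8 cm

51.8


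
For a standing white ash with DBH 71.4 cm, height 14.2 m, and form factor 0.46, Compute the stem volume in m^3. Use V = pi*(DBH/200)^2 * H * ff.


Formula: V = pi * (DBH/200)^2 * H * ff
Radius = DBH/200 = 71.4/200 = 0.357 m
Radius^2 = 0.357^2 = 0.127449 m^2
V = pi * 0.127449 * 14.2 * 0.46
V = 2.615 m^3

2.615


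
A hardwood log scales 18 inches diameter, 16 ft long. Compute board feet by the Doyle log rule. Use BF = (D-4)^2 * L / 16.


Doyle: BF = (D - 4)^2 * L / 16
Adjusted diameter = 18 - 4 = 14 in
(D-4)^2 = 14^2 = 196
BF = 196 * 16 / 16 = 196 BF

196


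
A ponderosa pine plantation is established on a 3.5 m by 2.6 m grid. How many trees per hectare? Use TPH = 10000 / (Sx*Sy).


Formula: TPH = 10000 m^2/ha / (spacing_x * spacing_y)
Area per tree = 3.5 m * 2.6 m = 9.1 m^2
TPH = 10000 / 9.1 = 1099 trees/ha

1099


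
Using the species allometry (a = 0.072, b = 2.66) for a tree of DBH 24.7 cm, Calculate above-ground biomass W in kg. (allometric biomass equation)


Formula: W = a * DBH^b  (allometric power law)
DBH^b = 24.7^2.66 = 5064.9352
W = 0.072 * 5064.9352 = 364.7 kg

364.7


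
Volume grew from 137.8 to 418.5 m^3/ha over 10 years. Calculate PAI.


Formula: PAI = (V_T2 - V_T1) / (T2 - T1)
Volume increment = 418.5 - 137.8 = 280.7 m^3/ha
PAI = 280.7 / 10 = 28.07 m^3/ha/year

28.07


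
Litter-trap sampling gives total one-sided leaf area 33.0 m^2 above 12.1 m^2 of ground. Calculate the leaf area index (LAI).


Formula: LAI = total leaf area / ground area  (dimensionless)
LAI = 33.0 m^2 / 12.1 m^2
LAI = 2.73

2.73


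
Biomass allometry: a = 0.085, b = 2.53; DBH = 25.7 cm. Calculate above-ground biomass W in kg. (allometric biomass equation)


Formula: W = a * DBH^b  (allometric power law)
DBH^b = 25.7^2.53 = 3690.8875
W = 0.085 * 3690.8875 = 313.7 kg

313.7


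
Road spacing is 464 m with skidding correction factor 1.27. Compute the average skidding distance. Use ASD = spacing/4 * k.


Formula: ASD = (spacing / 4) * correction
Uncorrected distance = spacing / 4 = 464 / 4 = 116 m
ASD = 116 * 1.27 = 147 m

147


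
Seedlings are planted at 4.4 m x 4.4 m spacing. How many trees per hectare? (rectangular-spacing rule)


Formula: TPH = 10000 m^2/ha / (spacing_x * spacing_y)
Area per tree = 4.4 m * 4.4 m = 19.36 m^2
TPH = 10000 / 19.36 = 517 trees/ha

517


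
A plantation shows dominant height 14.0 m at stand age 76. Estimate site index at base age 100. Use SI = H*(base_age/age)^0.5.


Formula: SI = H_dom * (base_age / age)^0.5
Age ratio = 100 / 76 = 1.31579
sqrt(age_ratio) = 1.14708
SI = 14.0 * 1.14708 = 16.1 m

16.1


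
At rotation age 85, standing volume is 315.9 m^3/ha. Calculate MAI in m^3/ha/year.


Formula: MAI = Total Volume / Stand Age
MAI = 315.9 m^3/ha / 85 years
MAI = 3.72 m^3/ha/year

3.72


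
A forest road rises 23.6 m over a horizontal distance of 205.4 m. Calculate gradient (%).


Formula: Gradient = rise / run * 100
Gradient = 23.6 / 205.4 * 100 = 11.5%

11.5


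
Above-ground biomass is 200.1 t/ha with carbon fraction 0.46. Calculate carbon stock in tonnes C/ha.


Formula: Carbon Stock = Biomass * Carbon Fraction
C = 200.1 t/ha * 0.46
C = 92.0 t C/ha

92.0


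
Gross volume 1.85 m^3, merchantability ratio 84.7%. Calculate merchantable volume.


Formula: MV = V_total * (merchantable_pct / 100)
Merchantable fraction = 84.7% / 100 = 0.847
MV = 1.85 m^3 * 0.847 = 1.567 m^3

1.567


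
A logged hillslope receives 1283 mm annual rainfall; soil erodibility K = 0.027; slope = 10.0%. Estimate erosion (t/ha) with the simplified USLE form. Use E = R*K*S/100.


Formula: E = R * K * S / 100  (simplified USLE)
R * K = 1283 * 0.027 = 34.641
E = 34.641 * 10.0 / 100 = 3.46 t/ha

3.46


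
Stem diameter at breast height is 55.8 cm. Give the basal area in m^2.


Formula: BA = pi * (DBH/2)^2 / 10000  (cm^2 to m^2)
Radius = DBH/2 = 55.8/2 = 27.9 cm
BA = pi * 27.9^2 / 10000
   = 2445.4471 cm^2 / 10000
   = 0.2445 m^2

0.2445


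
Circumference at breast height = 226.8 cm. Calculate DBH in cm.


Formula: DBH = C / pi
DBH = 226.8 / pi
pi = 3.14159...
DBH = 72.2 cm

72.2


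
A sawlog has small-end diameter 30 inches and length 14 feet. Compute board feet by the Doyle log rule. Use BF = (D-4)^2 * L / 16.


Doyle: BF = (D - 4)^2 * L / 16
Adjusted diameter = 30 - 4 = 26 in
(D-4)^2 = 26^2 = 676
BF = 676 * 14 / 16 = 592 BF

592


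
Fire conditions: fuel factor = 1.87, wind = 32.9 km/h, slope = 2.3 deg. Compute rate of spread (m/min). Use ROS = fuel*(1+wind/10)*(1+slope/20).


Formula: ROS = fuel * (1 + wind/10) * (1 + slope/20)
Wind factor = 1 + 32.9/10 = 4.29
Slope factor = 1 + 2.3/20 = 1.115
ROS = 1.87 * 4.29 * 1.115 = 8.94 m/min

8.94


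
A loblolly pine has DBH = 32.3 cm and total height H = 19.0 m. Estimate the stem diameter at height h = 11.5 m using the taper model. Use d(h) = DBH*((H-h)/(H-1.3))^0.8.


Taper: d(h) = DBH * ((H - h) / (H - 1.3))^0.8
Numerator = H - h = 19.0 - 11.5 = 7.5 m
Denominator = H - 1.3 = 19.0 - 1.3 = 17.7 m
Ratio = 7.5 / 17.7 = 0.42373
d = 32.3 * 0.42373^0.8 = 16.3 cm

16.3


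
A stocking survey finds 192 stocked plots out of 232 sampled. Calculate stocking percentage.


Formula: Stocking % = stocked plots / total plots * 100
Stocking = 192 / 232 * 100
Stocking = 0.8276 * 100 = 82.8%

82.8


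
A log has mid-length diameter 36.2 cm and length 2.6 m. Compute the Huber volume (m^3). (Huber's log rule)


Huber: V = Am * L,  Am = pi*(Dm/200)^2
Am = pi*(36.2/200)^2 = 0.102922 m^2
V = 0.102922*2.6 = 0.2676 m^3

0.2676
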